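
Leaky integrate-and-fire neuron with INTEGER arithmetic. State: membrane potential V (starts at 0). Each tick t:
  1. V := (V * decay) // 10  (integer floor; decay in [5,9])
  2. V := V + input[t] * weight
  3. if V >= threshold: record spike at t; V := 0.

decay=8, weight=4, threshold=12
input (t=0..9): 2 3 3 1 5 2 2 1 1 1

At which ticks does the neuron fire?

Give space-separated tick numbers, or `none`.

t=0: input=2 -> V=8
t=1: input=3 -> V=0 FIRE
t=2: input=3 -> V=0 FIRE
t=3: input=1 -> V=4
t=4: input=5 -> V=0 FIRE
t=5: input=2 -> V=8
t=6: input=2 -> V=0 FIRE
t=7: input=1 -> V=4
t=8: input=1 -> V=7
t=9: input=1 -> V=9

Answer: 1 2 4 6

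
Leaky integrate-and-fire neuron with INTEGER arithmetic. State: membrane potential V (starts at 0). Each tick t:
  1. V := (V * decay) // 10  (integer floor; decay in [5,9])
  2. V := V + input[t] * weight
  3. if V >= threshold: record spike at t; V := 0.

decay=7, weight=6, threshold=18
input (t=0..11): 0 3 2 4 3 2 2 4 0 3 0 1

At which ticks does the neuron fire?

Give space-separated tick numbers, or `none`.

t=0: input=0 -> V=0
t=1: input=3 -> V=0 FIRE
t=2: input=2 -> V=12
t=3: input=4 -> V=0 FIRE
t=4: input=3 -> V=0 FIRE
t=5: input=2 -> V=12
t=6: input=2 -> V=0 FIRE
t=7: input=4 -> V=0 FIRE
t=8: input=0 -> V=0
t=9: input=3 -> V=0 FIRE
t=10: input=0 -> V=0
t=11: input=1 -> V=6

Answer: 1 3 4 6 7 9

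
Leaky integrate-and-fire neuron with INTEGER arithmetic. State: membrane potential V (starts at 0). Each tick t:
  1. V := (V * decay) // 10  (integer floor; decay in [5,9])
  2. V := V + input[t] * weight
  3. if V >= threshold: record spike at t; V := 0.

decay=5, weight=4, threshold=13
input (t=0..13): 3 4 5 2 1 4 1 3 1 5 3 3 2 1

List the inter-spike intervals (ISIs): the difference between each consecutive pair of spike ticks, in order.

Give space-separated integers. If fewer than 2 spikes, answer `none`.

Answer: 1 3 2 2 2

Derivation:
t=0: input=3 -> V=12
t=1: input=4 -> V=0 FIRE
t=2: input=5 -> V=0 FIRE
t=3: input=2 -> V=8
t=4: input=1 -> V=8
t=5: input=4 -> V=0 FIRE
t=6: input=1 -> V=4
t=7: input=3 -> V=0 FIRE
t=8: input=1 -> V=4
t=9: input=5 -> V=0 FIRE
t=10: input=3 -> V=12
t=11: input=3 -> V=0 FIRE
t=12: input=2 -> V=8
t=13: input=1 -> V=8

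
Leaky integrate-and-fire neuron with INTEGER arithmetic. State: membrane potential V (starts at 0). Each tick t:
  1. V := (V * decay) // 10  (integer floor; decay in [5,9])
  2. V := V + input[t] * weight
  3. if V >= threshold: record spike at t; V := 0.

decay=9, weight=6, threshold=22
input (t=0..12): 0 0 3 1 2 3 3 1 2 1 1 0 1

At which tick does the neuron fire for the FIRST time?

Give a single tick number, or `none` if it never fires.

Answer: 3

Derivation:
t=0: input=0 -> V=0
t=1: input=0 -> V=0
t=2: input=3 -> V=18
t=3: input=1 -> V=0 FIRE
t=4: input=2 -> V=12
t=5: input=3 -> V=0 FIRE
t=6: input=3 -> V=18
t=7: input=1 -> V=0 FIRE
t=8: input=2 -> V=12
t=9: input=1 -> V=16
t=10: input=1 -> V=20
t=11: input=0 -> V=18
t=12: input=1 -> V=0 FIRE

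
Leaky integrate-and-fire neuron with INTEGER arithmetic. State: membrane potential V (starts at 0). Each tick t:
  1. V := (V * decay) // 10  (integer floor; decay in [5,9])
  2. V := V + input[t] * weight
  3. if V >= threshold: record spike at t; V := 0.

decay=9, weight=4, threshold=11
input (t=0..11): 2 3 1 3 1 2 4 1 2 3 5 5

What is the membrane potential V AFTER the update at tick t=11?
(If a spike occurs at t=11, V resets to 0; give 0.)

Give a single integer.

t=0: input=2 -> V=8
t=1: input=3 -> V=0 FIRE
t=2: input=1 -> V=4
t=3: input=3 -> V=0 FIRE
t=4: input=1 -> V=4
t=5: input=2 -> V=0 FIRE
t=6: input=4 -> V=0 FIRE
t=7: input=1 -> V=4
t=8: input=2 -> V=0 FIRE
t=9: input=3 -> V=0 FIRE
t=10: input=5 -> V=0 FIRE
t=11: input=5 -> V=0 FIRE

Answer: 0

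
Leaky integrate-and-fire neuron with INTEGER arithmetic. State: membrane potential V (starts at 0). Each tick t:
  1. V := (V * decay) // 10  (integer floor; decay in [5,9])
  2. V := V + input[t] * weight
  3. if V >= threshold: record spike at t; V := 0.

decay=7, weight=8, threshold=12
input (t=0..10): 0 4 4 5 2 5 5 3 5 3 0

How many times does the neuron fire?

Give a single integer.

t=0: input=0 -> V=0
t=1: input=4 -> V=0 FIRE
t=2: input=4 -> V=0 FIRE
t=3: input=5 -> V=0 FIRE
t=4: input=2 -> V=0 FIRE
t=5: input=5 -> V=0 FIRE
t=6: input=5 -> V=0 FIRE
t=7: input=3 -> V=0 FIRE
t=8: input=5 -> V=0 FIRE
t=9: input=3 -> V=0 FIRE
t=10: input=0 -> V=0

Answer: 9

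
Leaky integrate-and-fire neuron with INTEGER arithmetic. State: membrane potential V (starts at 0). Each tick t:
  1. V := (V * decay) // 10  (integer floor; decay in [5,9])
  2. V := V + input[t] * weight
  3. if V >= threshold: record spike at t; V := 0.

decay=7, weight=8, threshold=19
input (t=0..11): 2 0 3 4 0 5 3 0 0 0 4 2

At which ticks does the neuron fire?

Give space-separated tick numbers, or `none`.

t=0: input=2 -> V=16
t=1: input=0 -> V=11
t=2: input=3 -> V=0 FIRE
t=3: input=4 -> V=0 FIRE
t=4: input=0 -> V=0
t=5: input=5 -> V=0 FIRE
t=6: input=3 -> V=0 FIRE
t=7: input=0 -> V=0
t=8: input=0 -> V=0
t=9: input=0 -> V=0
t=10: input=4 -> V=0 FIRE
t=11: input=2 -> V=16

Answer: 2 3 5 6 10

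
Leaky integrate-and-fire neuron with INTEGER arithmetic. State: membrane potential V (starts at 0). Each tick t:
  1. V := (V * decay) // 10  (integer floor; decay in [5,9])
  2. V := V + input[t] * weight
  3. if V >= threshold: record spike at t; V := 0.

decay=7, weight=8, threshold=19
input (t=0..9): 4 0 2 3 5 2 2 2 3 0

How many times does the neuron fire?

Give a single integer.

Answer: 5

Derivation:
t=0: input=4 -> V=0 FIRE
t=1: input=0 -> V=0
t=2: input=2 -> V=16
t=3: input=3 -> V=0 FIRE
t=4: input=5 -> V=0 FIRE
t=5: input=2 -> V=16
t=6: input=2 -> V=0 FIRE
t=7: input=2 -> V=16
t=8: input=3 -> V=0 FIRE
t=9: input=0 -> V=0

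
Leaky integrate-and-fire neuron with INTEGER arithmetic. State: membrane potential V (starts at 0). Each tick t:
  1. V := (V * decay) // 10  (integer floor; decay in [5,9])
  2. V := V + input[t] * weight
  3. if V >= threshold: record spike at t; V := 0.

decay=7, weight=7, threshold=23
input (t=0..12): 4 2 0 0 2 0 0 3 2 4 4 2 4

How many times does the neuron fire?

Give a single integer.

t=0: input=4 -> V=0 FIRE
t=1: input=2 -> V=14
t=2: input=0 -> V=9
t=3: input=0 -> V=6
t=4: input=2 -> V=18
t=5: input=0 -> V=12
t=6: input=0 -> V=8
t=7: input=3 -> V=0 FIRE
t=8: input=2 -> V=14
t=9: input=4 -> V=0 FIRE
t=10: input=4 -> V=0 FIRE
t=11: input=2 -> V=14
t=12: input=4 -> V=0 FIRE

Answer: 5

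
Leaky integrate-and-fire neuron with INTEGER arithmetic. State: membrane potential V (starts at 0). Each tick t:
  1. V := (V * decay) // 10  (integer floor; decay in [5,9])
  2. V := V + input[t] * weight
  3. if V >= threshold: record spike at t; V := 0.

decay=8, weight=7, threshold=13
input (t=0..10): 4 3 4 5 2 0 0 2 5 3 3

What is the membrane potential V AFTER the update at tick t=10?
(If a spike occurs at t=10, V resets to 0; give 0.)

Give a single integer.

Answer: 0

Derivation:
t=0: input=4 -> V=0 FIRE
t=1: input=3 -> V=0 FIRE
t=2: input=4 -> V=0 FIRE
t=3: input=5 -> V=0 FIRE
t=4: input=2 -> V=0 FIRE
t=5: input=0 -> V=0
t=6: input=0 -> V=0
t=7: input=2 -> V=0 FIRE
t=8: input=5 -> V=0 FIRE
t=9: input=3 -> V=0 FIRE
t=10: input=3 -> V=0 FIRE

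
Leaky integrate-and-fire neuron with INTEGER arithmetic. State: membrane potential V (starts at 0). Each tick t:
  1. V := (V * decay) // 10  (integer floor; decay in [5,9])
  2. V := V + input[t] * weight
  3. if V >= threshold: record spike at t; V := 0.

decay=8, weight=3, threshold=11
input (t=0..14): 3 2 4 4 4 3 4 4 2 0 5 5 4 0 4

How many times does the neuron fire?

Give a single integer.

Answer: 10

Derivation:
t=0: input=3 -> V=9
t=1: input=2 -> V=0 FIRE
t=2: input=4 -> V=0 FIRE
t=3: input=4 -> V=0 FIRE
t=4: input=4 -> V=0 FIRE
t=5: input=3 -> V=9
t=6: input=4 -> V=0 FIRE
t=7: input=4 -> V=0 FIRE
t=8: input=2 -> V=6
t=9: input=0 -> V=4
t=10: input=5 -> V=0 FIRE
t=11: input=5 -> V=0 FIRE
t=12: input=4 -> V=0 FIRE
t=13: input=0 -> V=0
t=14: input=4 -> V=0 FIRE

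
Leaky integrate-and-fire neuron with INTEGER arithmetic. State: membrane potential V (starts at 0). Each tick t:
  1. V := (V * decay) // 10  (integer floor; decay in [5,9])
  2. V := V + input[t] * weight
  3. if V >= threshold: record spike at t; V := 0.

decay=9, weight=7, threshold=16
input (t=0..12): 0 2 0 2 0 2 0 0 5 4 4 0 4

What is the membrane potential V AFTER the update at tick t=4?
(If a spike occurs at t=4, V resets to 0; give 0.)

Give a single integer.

Answer: 0

Derivation:
t=0: input=0 -> V=0
t=1: input=2 -> V=14
t=2: input=0 -> V=12
t=3: input=2 -> V=0 FIRE
t=4: input=0 -> V=0
t=5: input=2 -> V=14
t=6: input=0 -> V=12
t=7: input=0 -> V=10
t=8: input=5 -> V=0 FIRE
t=9: input=4 -> V=0 FIRE
t=10: input=4 -> V=0 FIRE
t=11: input=0 -> V=0
t=12: input=4 -> V=0 FIRE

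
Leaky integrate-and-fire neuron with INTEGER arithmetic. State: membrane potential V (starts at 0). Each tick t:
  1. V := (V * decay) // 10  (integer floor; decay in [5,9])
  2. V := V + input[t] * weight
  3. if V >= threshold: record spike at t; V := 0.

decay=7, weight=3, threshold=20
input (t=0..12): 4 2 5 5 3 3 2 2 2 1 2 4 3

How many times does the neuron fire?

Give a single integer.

t=0: input=4 -> V=12
t=1: input=2 -> V=14
t=2: input=5 -> V=0 FIRE
t=3: input=5 -> V=15
t=4: input=3 -> V=19
t=5: input=3 -> V=0 FIRE
t=6: input=2 -> V=6
t=7: input=2 -> V=10
t=8: input=2 -> V=13
t=9: input=1 -> V=12
t=10: input=2 -> V=14
t=11: input=4 -> V=0 FIRE
t=12: input=3 -> V=9

Answer: 3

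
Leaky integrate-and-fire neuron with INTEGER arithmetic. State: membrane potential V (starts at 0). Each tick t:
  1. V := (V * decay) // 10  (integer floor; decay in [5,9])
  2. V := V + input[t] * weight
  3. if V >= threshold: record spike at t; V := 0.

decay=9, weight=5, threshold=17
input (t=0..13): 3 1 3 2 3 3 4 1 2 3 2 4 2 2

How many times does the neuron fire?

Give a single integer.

t=0: input=3 -> V=15
t=1: input=1 -> V=0 FIRE
t=2: input=3 -> V=15
t=3: input=2 -> V=0 FIRE
t=4: input=3 -> V=15
t=5: input=3 -> V=0 FIRE
t=6: input=4 -> V=0 FIRE
t=7: input=1 -> V=5
t=8: input=2 -> V=14
t=9: input=3 -> V=0 FIRE
t=10: input=2 -> V=10
t=11: input=4 -> V=0 FIRE
t=12: input=2 -> V=10
t=13: input=2 -> V=0 FIRE

Answer: 7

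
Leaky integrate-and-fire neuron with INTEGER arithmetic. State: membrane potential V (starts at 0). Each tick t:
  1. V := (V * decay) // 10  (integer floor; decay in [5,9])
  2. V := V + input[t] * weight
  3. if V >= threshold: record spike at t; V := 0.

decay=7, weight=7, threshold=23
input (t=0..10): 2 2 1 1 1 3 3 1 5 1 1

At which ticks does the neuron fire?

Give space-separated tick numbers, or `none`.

Answer: 1 5 8

Derivation:
t=0: input=2 -> V=14
t=1: input=2 -> V=0 FIRE
t=2: input=1 -> V=7
t=3: input=1 -> V=11
t=4: input=1 -> V=14
t=5: input=3 -> V=0 FIRE
t=6: input=3 -> V=21
t=7: input=1 -> V=21
t=8: input=5 -> V=0 FIRE
t=9: input=1 -> V=7
t=10: input=1 -> V=11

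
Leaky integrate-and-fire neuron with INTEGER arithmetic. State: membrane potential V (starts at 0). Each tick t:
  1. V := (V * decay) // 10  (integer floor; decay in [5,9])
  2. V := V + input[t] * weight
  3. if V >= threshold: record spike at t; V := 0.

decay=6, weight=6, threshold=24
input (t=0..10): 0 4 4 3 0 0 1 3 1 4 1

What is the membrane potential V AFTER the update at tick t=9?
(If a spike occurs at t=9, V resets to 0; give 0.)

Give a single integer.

Answer: 0

Derivation:
t=0: input=0 -> V=0
t=1: input=4 -> V=0 FIRE
t=2: input=4 -> V=0 FIRE
t=3: input=3 -> V=18
t=4: input=0 -> V=10
t=5: input=0 -> V=6
t=6: input=1 -> V=9
t=7: input=3 -> V=23
t=8: input=1 -> V=19
t=9: input=4 -> V=0 FIRE
t=10: input=1 -> V=6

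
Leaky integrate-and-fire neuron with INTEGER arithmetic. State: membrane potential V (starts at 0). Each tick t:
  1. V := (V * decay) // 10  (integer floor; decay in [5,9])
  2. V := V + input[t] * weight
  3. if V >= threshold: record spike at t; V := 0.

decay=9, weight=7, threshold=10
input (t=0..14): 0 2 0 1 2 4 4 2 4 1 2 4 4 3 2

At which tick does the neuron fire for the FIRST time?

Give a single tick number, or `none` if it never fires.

t=0: input=0 -> V=0
t=1: input=2 -> V=0 FIRE
t=2: input=0 -> V=0
t=3: input=1 -> V=7
t=4: input=2 -> V=0 FIRE
t=5: input=4 -> V=0 FIRE
t=6: input=4 -> V=0 FIRE
t=7: input=2 -> V=0 FIRE
t=8: input=4 -> V=0 FIRE
t=9: input=1 -> V=7
t=10: input=2 -> V=0 FIRE
t=11: input=4 -> V=0 FIRE
t=12: input=4 -> V=0 FIRE
t=13: input=3 -> V=0 FIRE
t=14: input=2 -> V=0 FIRE

Answer: 1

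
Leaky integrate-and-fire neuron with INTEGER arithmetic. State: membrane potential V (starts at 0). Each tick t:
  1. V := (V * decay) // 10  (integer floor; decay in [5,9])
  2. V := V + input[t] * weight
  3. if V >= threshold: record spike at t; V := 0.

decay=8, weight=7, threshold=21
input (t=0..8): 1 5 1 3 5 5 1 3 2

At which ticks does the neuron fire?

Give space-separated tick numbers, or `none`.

t=0: input=1 -> V=7
t=1: input=5 -> V=0 FIRE
t=2: input=1 -> V=7
t=3: input=3 -> V=0 FIRE
t=4: input=5 -> V=0 FIRE
t=5: input=5 -> V=0 FIRE
t=6: input=1 -> V=7
t=7: input=3 -> V=0 FIRE
t=8: input=2 -> V=14

Answer: 1 3 4 5 7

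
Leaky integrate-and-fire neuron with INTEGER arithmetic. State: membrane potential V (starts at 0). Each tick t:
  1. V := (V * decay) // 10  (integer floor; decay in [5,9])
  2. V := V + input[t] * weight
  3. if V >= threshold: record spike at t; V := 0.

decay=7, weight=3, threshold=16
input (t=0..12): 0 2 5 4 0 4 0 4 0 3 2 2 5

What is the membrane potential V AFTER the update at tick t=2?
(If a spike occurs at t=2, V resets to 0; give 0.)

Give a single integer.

Answer: 0

Derivation:
t=0: input=0 -> V=0
t=1: input=2 -> V=6
t=2: input=5 -> V=0 FIRE
t=3: input=4 -> V=12
t=4: input=0 -> V=8
t=5: input=4 -> V=0 FIRE
t=6: input=0 -> V=0
t=7: input=4 -> V=12
t=8: input=0 -> V=8
t=9: input=3 -> V=14
t=10: input=2 -> V=15
t=11: input=2 -> V=0 FIRE
t=12: input=5 -> V=15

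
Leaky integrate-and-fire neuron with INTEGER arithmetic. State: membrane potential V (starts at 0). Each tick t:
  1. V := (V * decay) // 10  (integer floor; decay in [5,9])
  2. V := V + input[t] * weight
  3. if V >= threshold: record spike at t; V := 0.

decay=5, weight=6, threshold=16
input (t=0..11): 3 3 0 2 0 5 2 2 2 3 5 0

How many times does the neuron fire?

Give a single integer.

Answer: 6

Derivation:
t=0: input=3 -> V=0 FIRE
t=1: input=3 -> V=0 FIRE
t=2: input=0 -> V=0
t=3: input=2 -> V=12
t=4: input=0 -> V=6
t=5: input=5 -> V=0 FIRE
t=6: input=2 -> V=12
t=7: input=2 -> V=0 FIRE
t=8: input=2 -> V=12
t=9: input=3 -> V=0 FIRE
t=10: input=5 -> V=0 FIRE
t=11: input=0 -> V=0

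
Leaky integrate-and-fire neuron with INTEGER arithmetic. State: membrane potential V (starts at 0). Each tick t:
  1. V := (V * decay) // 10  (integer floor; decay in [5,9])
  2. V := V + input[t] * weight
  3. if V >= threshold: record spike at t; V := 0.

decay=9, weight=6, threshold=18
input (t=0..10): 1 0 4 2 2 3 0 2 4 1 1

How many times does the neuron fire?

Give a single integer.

t=0: input=1 -> V=6
t=1: input=0 -> V=5
t=2: input=4 -> V=0 FIRE
t=3: input=2 -> V=12
t=4: input=2 -> V=0 FIRE
t=5: input=3 -> V=0 FIRE
t=6: input=0 -> V=0
t=7: input=2 -> V=12
t=8: input=4 -> V=0 FIRE
t=9: input=1 -> V=6
t=10: input=1 -> V=11

Answer: 4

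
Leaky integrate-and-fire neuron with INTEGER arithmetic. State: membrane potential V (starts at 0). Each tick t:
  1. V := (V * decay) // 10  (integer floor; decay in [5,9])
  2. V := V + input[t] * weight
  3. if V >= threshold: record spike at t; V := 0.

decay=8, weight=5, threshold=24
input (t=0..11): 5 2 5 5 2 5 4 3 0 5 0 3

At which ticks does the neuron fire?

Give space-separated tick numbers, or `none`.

t=0: input=5 -> V=0 FIRE
t=1: input=2 -> V=10
t=2: input=5 -> V=0 FIRE
t=3: input=5 -> V=0 FIRE
t=4: input=2 -> V=10
t=5: input=5 -> V=0 FIRE
t=6: input=4 -> V=20
t=7: input=3 -> V=0 FIRE
t=8: input=0 -> V=0
t=9: input=5 -> V=0 FIRE
t=10: input=0 -> V=0
t=11: input=3 -> V=15

Answer: 0 2 3 5 7 9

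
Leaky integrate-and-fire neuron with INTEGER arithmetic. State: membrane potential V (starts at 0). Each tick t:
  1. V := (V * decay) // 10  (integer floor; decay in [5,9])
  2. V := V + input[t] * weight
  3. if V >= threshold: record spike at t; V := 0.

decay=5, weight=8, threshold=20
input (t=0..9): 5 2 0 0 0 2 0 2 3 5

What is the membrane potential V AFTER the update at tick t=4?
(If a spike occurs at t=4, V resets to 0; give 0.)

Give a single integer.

t=0: input=5 -> V=0 FIRE
t=1: input=2 -> V=16
t=2: input=0 -> V=8
t=3: input=0 -> V=4
t=4: input=0 -> V=2
t=5: input=2 -> V=17
t=6: input=0 -> V=8
t=7: input=2 -> V=0 FIRE
t=8: input=3 -> V=0 FIRE
t=9: input=5 -> V=0 FIRE

Answer: 2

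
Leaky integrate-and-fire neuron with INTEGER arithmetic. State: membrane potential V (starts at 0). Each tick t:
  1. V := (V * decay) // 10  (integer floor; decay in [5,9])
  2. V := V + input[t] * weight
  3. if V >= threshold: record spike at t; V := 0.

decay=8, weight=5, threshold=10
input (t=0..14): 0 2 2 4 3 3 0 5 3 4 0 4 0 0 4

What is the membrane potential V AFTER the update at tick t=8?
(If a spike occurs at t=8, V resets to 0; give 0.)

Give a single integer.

t=0: input=0 -> V=0
t=1: input=2 -> V=0 FIRE
t=2: input=2 -> V=0 FIRE
t=3: input=4 -> V=0 FIRE
t=4: input=3 -> V=0 FIRE
t=5: input=3 -> V=0 FIRE
t=6: input=0 -> V=0
t=7: input=5 -> V=0 FIRE
t=8: input=3 -> V=0 FIRE
t=9: input=4 -> V=0 FIRE
t=10: input=0 -> V=0
t=11: input=4 -> V=0 FIRE
t=12: input=0 -> V=0
t=13: input=0 -> V=0
t=14: input=4 -> V=0 FIRE

Answer: 0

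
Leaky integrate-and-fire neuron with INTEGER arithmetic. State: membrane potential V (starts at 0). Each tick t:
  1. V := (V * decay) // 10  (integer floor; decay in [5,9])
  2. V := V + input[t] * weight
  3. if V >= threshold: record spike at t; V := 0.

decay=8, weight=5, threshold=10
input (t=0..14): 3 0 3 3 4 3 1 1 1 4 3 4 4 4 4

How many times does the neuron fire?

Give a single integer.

Answer: 12

Derivation:
t=0: input=3 -> V=0 FIRE
t=1: input=0 -> V=0
t=2: input=3 -> V=0 FIRE
t=3: input=3 -> V=0 FIRE
t=4: input=4 -> V=0 FIRE
t=5: input=3 -> V=0 FIRE
t=6: input=1 -> V=5
t=7: input=1 -> V=9
t=8: input=1 -> V=0 FIRE
t=9: input=4 -> V=0 FIRE
t=10: input=3 -> V=0 FIRE
t=11: input=4 -> V=0 FIRE
t=12: input=4 -> V=0 FIRE
t=13: input=4 -> V=0 FIRE
t=14: input=4 -> V=0 FIRE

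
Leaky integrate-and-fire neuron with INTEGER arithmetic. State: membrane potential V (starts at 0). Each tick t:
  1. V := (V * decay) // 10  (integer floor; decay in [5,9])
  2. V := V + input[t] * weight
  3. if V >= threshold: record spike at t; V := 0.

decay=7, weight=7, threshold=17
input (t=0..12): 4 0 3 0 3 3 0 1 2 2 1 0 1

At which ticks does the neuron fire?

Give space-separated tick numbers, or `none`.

t=0: input=4 -> V=0 FIRE
t=1: input=0 -> V=0
t=2: input=3 -> V=0 FIRE
t=3: input=0 -> V=0
t=4: input=3 -> V=0 FIRE
t=5: input=3 -> V=0 FIRE
t=6: input=0 -> V=0
t=7: input=1 -> V=7
t=8: input=2 -> V=0 FIRE
t=9: input=2 -> V=14
t=10: input=1 -> V=16
t=11: input=0 -> V=11
t=12: input=1 -> V=14

Answer: 0 2 4 5 8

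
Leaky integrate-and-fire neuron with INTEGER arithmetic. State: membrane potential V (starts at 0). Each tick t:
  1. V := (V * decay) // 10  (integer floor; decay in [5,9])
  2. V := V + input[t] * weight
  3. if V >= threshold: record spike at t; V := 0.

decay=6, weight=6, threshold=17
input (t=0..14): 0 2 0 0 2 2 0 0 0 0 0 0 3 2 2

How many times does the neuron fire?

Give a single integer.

Answer: 3

Derivation:
t=0: input=0 -> V=0
t=1: input=2 -> V=12
t=2: input=0 -> V=7
t=3: input=0 -> V=4
t=4: input=2 -> V=14
t=5: input=2 -> V=0 FIRE
t=6: input=0 -> V=0
t=7: input=0 -> V=0
t=8: input=0 -> V=0
t=9: input=0 -> V=0
t=10: input=0 -> V=0
t=11: input=0 -> V=0
t=12: input=3 -> V=0 FIRE
t=13: input=2 -> V=12
t=14: input=2 -> V=0 FIRE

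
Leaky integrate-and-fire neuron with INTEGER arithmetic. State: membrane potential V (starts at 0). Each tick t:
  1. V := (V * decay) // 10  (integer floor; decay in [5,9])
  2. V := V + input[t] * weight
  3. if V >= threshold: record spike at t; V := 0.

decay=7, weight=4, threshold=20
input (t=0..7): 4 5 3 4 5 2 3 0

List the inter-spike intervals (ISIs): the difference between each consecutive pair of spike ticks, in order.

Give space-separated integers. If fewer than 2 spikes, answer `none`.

Answer: 2 1

Derivation:
t=0: input=4 -> V=16
t=1: input=5 -> V=0 FIRE
t=2: input=3 -> V=12
t=3: input=4 -> V=0 FIRE
t=4: input=5 -> V=0 FIRE
t=5: input=2 -> V=8
t=6: input=3 -> V=17
t=7: input=0 -> V=11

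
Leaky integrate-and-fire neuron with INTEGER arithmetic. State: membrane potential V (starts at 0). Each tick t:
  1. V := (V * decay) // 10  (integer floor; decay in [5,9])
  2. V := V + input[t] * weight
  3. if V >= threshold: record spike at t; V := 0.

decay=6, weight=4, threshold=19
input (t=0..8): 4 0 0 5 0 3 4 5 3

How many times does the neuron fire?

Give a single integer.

t=0: input=4 -> V=16
t=1: input=0 -> V=9
t=2: input=0 -> V=5
t=3: input=5 -> V=0 FIRE
t=4: input=0 -> V=0
t=5: input=3 -> V=12
t=6: input=4 -> V=0 FIRE
t=7: input=5 -> V=0 FIRE
t=8: input=3 -> V=12

Answer: 3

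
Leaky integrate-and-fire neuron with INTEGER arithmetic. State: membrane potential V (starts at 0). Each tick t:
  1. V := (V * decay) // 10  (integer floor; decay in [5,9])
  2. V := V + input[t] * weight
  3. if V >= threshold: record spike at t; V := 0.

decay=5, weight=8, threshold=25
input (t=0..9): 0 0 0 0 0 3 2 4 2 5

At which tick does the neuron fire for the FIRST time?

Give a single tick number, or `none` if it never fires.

Answer: 6

Derivation:
t=0: input=0 -> V=0
t=1: input=0 -> V=0
t=2: input=0 -> V=0
t=3: input=0 -> V=0
t=4: input=0 -> V=0
t=5: input=3 -> V=24
t=6: input=2 -> V=0 FIRE
t=7: input=4 -> V=0 FIRE
t=8: input=2 -> V=16
t=9: input=5 -> V=0 FIRE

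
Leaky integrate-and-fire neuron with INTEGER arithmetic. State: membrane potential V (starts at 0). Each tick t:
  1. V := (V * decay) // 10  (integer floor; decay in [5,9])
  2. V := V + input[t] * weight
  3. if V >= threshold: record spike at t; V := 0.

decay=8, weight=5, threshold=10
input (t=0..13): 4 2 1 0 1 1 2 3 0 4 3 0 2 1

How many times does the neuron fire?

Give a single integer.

Answer: 8

Derivation:
t=0: input=4 -> V=0 FIRE
t=1: input=2 -> V=0 FIRE
t=2: input=1 -> V=5
t=3: input=0 -> V=4
t=4: input=1 -> V=8
t=5: input=1 -> V=0 FIRE
t=6: input=2 -> V=0 FIRE
t=7: input=3 -> V=0 FIRE
t=8: input=0 -> V=0
t=9: input=4 -> V=0 FIRE
t=10: input=3 -> V=0 FIRE
t=11: input=0 -> V=0
t=12: input=2 -> V=0 FIRE
t=13: input=1 -> V=5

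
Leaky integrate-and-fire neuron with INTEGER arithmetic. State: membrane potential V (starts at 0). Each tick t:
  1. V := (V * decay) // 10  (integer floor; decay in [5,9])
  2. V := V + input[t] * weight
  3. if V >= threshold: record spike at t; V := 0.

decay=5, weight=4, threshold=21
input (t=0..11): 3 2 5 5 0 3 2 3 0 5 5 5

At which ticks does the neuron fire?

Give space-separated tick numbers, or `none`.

t=0: input=3 -> V=12
t=1: input=2 -> V=14
t=2: input=5 -> V=0 FIRE
t=3: input=5 -> V=20
t=4: input=0 -> V=10
t=5: input=3 -> V=17
t=6: input=2 -> V=16
t=7: input=3 -> V=20
t=8: input=0 -> V=10
t=9: input=5 -> V=0 FIRE
t=10: input=5 -> V=20
t=11: input=5 -> V=0 FIRE

Answer: 2 9 11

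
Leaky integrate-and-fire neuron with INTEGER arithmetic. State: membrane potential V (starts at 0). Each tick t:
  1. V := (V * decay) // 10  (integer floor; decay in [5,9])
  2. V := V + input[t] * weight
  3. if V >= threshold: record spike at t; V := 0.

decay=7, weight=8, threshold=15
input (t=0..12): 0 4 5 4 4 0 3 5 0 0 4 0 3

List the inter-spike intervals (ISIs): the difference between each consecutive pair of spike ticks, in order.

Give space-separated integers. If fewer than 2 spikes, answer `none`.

Answer: 1 1 1 2 1 3 2

Derivation:
t=0: input=0 -> V=0
t=1: input=4 -> V=0 FIRE
t=2: input=5 -> V=0 FIRE
t=3: input=4 -> V=0 FIRE
t=4: input=4 -> V=0 FIRE
t=5: input=0 -> V=0
t=6: input=3 -> V=0 FIRE
t=7: input=5 -> V=0 FIRE
t=8: input=0 -> V=0
t=9: input=0 -> V=0
t=10: input=4 -> V=0 FIRE
t=11: input=0 -> V=0
t=12: input=3 -> V=0 FIRE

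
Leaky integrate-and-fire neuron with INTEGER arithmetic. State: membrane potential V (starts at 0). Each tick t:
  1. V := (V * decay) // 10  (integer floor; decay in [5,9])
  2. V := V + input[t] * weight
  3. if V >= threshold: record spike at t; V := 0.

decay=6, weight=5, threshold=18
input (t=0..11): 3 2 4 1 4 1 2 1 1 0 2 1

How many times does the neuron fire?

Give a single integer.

t=0: input=3 -> V=15
t=1: input=2 -> V=0 FIRE
t=2: input=4 -> V=0 FIRE
t=3: input=1 -> V=5
t=4: input=4 -> V=0 FIRE
t=5: input=1 -> V=5
t=6: input=2 -> V=13
t=7: input=1 -> V=12
t=8: input=1 -> V=12
t=9: input=0 -> V=7
t=10: input=2 -> V=14
t=11: input=1 -> V=13

Answer: 3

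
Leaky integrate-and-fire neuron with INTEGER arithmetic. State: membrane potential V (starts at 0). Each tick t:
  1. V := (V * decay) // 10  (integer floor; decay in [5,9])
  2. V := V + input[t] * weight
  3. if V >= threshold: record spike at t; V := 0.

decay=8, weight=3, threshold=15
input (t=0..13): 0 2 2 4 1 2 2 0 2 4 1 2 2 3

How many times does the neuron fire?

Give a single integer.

Answer: 3

Derivation:
t=0: input=0 -> V=0
t=1: input=2 -> V=6
t=2: input=2 -> V=10
t=3: input=4 -> V=0 FIRE
t=4: input=1 -> V=3
t=5: input=2 -> V=8
t=6: input=2 -> V=12
t=7: input=0 -> V=9
t=8: input=2 -> V=13
t=9: input=4 -> V=0 FIRE
t=10: input=1 -> V=3
t=11: input=2 -> V=8
t=12: input=2 -> V=12
t=13: input=3 -> V=0 FIRE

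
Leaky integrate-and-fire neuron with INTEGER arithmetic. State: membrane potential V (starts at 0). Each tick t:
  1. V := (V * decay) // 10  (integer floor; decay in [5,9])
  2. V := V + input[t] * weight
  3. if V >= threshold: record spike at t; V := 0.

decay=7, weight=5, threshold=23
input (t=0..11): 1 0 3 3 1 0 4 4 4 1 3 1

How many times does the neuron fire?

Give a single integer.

t=0: input=1 -> V=5
t=1: input=0 -> V=3
t=2: input=3 -> V=17
t=3: input=3 -> V=0 FIRE
t=4: input=1 -> V=5
t=5: input=0 -> V=3
t=6: input=4 -> V=22
t=7: input=4 -> V=0 FIRE
t=8: input=4 -> V=20
t=9: input=1 -> V=19
t=10: input=3 -> V=0 FIRE
t=11: input=1 -> V=5

Answer: 3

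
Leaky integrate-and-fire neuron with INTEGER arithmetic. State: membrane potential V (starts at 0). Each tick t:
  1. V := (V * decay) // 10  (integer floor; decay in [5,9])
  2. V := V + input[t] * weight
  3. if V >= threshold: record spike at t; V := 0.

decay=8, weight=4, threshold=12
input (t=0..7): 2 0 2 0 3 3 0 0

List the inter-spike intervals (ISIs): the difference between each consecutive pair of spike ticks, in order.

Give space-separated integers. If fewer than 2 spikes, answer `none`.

t=0: input=2 -> V=8
t=1: input=0 -> V=6
t=2: input=2 -> V=0 FIRE
t=3: input=0 -> V=0
t=4: input=3 -> V=0 FIRE
t=5: input=3 -> V=0 FIRE
t=6: input=0 -> V=0
t=7: input=0 -> V=0

Answer: 2 1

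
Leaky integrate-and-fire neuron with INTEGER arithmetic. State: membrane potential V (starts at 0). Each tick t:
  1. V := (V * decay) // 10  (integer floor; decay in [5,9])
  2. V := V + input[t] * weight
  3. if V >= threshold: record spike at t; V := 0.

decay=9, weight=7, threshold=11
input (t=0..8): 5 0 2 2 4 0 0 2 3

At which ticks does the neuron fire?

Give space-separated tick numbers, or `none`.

Answer: 0 2 3 4 7 8

Derivation:
t=0: input=5 -> V=0 FIRE
t=1: input=0 -> V=0
t=2: input=2 -> V=0 FIRE
t=3: input=2 -> V=0 FIRE
t=4: input=4 -> V=0 FIRE
t=5: input=0 -> V=0
t=6: input=0 -> V=0
t=7: input=2 -> V=0 FIRE
t=8: input=3 -> V=0 FIRE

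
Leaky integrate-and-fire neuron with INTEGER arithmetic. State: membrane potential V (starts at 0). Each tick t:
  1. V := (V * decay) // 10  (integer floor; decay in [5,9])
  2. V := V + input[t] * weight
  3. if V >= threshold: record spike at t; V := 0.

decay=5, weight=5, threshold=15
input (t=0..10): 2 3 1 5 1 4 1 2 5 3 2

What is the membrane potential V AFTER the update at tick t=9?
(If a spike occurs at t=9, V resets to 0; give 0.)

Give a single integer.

Answer: 0

Derivation:
t=0: input=2 -> V=10
t=1: input=3 -> V=0 FIRE
t=2: input=1 -> V=5
t=3: input=5 -> V=0 FIRE
t=4: input=1 -> V=5
t=5: input=4 -> V=0 FIRE
t=6: input=1 -> V=5
t=7: input=2 -> V=12
t=8: input=5 -> V=0 FIRE
t=9: input=3 -> V=0 FIRE
t=10: input=2 -> V=10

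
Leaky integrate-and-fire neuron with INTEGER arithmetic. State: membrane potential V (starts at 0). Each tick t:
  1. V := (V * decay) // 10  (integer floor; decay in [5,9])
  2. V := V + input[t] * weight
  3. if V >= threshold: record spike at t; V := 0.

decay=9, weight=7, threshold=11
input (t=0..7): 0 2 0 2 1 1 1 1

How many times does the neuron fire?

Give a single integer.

Answer: 4

Derivation:
t=0: input=0 -> V=0
t=1: input=2 -> V=0 FIRE
t=2: input=0 -> V=0
t=3: input=2 -> V=0 FIRE
t=4: input=1 -> V=7
t=5: input=1 -> V=0 FIRE
t=6: input=1 -> V=7
t=7: input=1 -> V=0 FIRE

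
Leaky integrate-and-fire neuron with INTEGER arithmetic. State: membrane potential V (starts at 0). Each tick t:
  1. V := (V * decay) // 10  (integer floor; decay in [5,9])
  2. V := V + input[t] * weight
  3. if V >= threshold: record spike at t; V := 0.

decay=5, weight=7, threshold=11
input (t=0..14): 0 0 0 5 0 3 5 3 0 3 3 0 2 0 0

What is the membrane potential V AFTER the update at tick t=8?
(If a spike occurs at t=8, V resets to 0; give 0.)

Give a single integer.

t=0: input=0 -> V=0
t=1: input=0 -> V=0
t=2: input=0 -> V=0
t=3: input=5 -> V=0 FIRE
t=4: input=0 -> V=0
t=5: input=3 -> V=0 FIRE
t=6: input=5 -> V=0 FIRE
t=7: input=3 -> V=0 FIRE
t=8: input=0 -> V=0
t=9: input=3 -> V=0 FIRE
t=10: input=3 -> V=0 FIRE
t=11: input=0 -> V=0
t=12: input=2 -> V=0 FIRE
t=13: input=0 -> V=0
t=14: input=0 -> V=0

Answer: 0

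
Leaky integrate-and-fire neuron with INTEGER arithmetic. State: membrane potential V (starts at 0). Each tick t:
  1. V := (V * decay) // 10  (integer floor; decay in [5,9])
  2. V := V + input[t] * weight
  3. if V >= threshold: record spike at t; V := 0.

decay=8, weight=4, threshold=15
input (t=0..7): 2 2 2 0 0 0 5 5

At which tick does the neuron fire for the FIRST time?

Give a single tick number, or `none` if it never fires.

t=0: input=2 -> V=8
t=1: input=2 -> V=14
t=2: input=2 -> V=0 FIRE
t=3: input=0 -> V=0
t=4: input=0 -> V=0
t=5: input=0 -> V=0
t=6: input=5 -> V=0 FIRE
t=7: input=5 -> V=0 FIRE

Answer: 2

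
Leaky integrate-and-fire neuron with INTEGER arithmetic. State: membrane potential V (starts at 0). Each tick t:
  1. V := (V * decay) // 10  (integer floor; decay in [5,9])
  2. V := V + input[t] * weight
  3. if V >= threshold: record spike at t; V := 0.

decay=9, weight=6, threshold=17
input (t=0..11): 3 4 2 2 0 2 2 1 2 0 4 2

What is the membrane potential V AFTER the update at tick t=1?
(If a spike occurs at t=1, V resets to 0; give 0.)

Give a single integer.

t=0: input=3 -> V=0 FIRE
t=1: input=4 -> V=0 FIRE
t=2: input=2 -> V=12
t=3: input=2 -> V=0 FIRE
t=4: input=0 -> V=0
t=5: input=2 -> V=12
t=6: input=2 -> V=0 FIRE
t=7: input=1 -> V=6
t=8: input=2 -> V=0 FIRE
t=9: input=0 -> V=0
t=10: input=4 -> V=0 FIRE
t=11: input=2 -> V=12

Answer: 0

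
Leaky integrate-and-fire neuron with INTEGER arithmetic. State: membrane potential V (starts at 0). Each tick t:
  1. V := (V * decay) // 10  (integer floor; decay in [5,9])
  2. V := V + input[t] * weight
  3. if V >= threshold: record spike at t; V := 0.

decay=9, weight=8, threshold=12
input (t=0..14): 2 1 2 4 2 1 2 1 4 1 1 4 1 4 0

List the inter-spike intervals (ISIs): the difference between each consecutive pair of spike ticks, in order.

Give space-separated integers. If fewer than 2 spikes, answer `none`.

Answer: 2 1 1 2 2 2 1 2

Derivation:
t=0: input=2 -> V=0 FIRE
t=1: input=1 -> V=8
t=2: input=2 -> V=0 FIRE
t=3: input=4 -> V=0 FIRE
t=4: input=2 -> V=0 FIRE
t=5: input=1 -> V=8
t=6: input=2 -> V=0 FIRE
t=7: input=1 -> V=8
t=8: input=4 -> V=0 FIRE
t=9: input=1 -> V=8
t=10: input=1 -> V=0 FIRE
t=11: input=4 -> V=0 FIRE
t=12: input=1 -> V=8
t=13: input=4 -> V=0 FIRE
t=14: input=0 -> V=0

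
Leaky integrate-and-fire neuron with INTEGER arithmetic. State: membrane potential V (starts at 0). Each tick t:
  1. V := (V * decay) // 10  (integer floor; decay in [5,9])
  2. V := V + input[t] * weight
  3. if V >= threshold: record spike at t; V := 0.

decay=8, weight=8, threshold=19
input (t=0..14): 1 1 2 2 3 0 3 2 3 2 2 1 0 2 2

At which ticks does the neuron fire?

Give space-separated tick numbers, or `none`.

Answer: 2 4 6 8 10 13

Derivation:
t=0: input=1 -> V=8
t=1: input=1 -> V=14
t=2: input=2 -> V=0 FIRE
t=3: input=2 -> V=16
t=4: input=3 -> V=0 FIRE
t=5: input=0 -> V=0
t=6: input=3 -> V=0 FIRE
t=7: input=2 -> V=16
t=8: input=3 -> V=0 FIRE
t=9: input=2 -> V=16
t=10: input=2 -> V=0 FIRE
t=11: input=1 -> V=8
t=12: input=0 -> V=6
t=13: input=2 -> V=0 FIRE
t=14: input=2 -> V=16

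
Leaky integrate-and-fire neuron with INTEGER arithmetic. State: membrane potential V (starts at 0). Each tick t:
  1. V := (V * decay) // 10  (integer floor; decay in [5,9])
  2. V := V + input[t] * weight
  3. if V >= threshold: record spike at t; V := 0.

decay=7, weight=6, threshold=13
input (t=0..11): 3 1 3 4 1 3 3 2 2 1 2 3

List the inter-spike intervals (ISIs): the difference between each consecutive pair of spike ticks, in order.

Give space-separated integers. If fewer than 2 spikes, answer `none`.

t=0: input=3 -> V=0 FIRE
t=1: input=1 -> V=6
t=2: input=3 -> V=0 FIRE
t=3: input=4 -> V=0 FIRE
t=4: input=1 -> V=6
t=5: input=3 -> V=0 FIRE
t=6: input=3 -> V=0 FIRE
t=7: input=2 -> V=12
t=8: input=2 -> V=0 FIRE
t=9: input=1 -> V=6
t=10: input=2 -> V=0 FIRE
t=11: input=3 -> V=0 FIRE

Answer: 2 1 2 1 2 2 1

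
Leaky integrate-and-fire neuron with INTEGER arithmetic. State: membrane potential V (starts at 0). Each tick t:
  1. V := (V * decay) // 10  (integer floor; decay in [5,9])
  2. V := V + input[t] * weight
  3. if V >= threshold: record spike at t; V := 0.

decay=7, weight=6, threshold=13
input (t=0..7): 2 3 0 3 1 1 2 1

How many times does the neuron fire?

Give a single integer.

t=0: input=2 -> V=12
t=1: input=3 -> V=0 FIRE
t=2: input=0 -> V=0
t=3: input=3 -> V=0 FIRE
t=4: input=1 -> V=6
t=5: input=1 -> V=10
t=6: input=2 -> V=0 FIRE
t=7: input=1 -> V=6

Answer: 3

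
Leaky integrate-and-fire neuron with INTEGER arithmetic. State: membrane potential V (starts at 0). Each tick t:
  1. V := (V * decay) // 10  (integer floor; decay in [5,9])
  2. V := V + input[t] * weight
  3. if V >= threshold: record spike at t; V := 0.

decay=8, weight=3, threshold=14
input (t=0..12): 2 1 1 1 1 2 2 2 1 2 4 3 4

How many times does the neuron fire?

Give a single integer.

Answer: 3

Derivation:
t=0: input=2 -> V=6
t=1: input=1 -> V=7
t=2: input=1 -> V=8
t=3: input=1 -> V=9
t=4: input=1 -> V=10
t=5: input=2 -> V=0 FIRE
t=6: input=2 -> V=6
t=7: input=2 -> V=10
t=8: input=1 -> V=11
t=9: input=2 -> V=0 FIRE
t=10: input=4 -> V=12
t=11: input=3 -> V=0 FIRE
t=12: input=4 -> V=12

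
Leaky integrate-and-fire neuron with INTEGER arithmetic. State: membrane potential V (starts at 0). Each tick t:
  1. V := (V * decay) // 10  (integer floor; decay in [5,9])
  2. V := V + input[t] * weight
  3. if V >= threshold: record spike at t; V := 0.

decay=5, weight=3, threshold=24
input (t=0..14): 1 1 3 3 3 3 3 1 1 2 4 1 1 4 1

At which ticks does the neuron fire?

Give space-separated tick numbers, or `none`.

t=0: input=1 -> V=3
t=1: input=1 -> V=4
t=2: input=3 -> V=11
t=3: input=3 -> V=14
t=4: input=3 -> V=16
t=5: input=3 -> V=17
t=6: input=3 -> V=17
t=7: input=1 -> V=11
t=8: input=1 -> V=8
t=9: input=2 -> V=10
t=10: input=4 -> V=17
t=11: input=1 -> V=11
t=12: input=1 -> V=8
t=13: input=4 -> V=16
t=14: input=1 -> V=11

Answer: none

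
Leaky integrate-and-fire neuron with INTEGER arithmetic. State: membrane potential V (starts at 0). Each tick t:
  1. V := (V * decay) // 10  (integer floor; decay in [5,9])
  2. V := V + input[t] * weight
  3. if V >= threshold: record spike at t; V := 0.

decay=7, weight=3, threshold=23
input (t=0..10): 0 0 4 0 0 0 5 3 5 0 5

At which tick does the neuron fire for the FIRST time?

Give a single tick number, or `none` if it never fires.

t=0: input=0 -> V=0
t=1: input=0 -> V=0
t=2: input=4 -> V=12
t=3: input=0 -> V=8
t=4: input=0 -> V=5
t=5: input=0 -> V=3
t=6: input=5 -> V=17
t=7: input=3 -> V=20
t=8: input=5 -> V=0 FIRE
t=9: input=0 -> V=0
t=10: input=5 -> V=15

Answer: 8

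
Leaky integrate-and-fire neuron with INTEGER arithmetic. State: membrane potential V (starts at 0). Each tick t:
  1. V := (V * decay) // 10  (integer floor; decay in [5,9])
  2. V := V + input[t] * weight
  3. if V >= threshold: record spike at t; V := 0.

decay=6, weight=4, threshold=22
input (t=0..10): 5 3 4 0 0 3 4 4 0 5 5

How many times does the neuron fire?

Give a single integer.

Answer: 3

Derivation:
t=0: input=5 -> V=20
t=1: input=3 -> V=0 FIRE
t=2: input=4 -> V=16
t=3: input=0 -> V=9
t=4: input=0 -> V=5
t=5: input=3 -> V=15
t=6: input=4 -> V=0 FIRE
t=7: input=4 -> V=16
t=8: input=0 -> V=9
t=9: input=5 -> V=0 FIRE
t=10: input=5 -> V=20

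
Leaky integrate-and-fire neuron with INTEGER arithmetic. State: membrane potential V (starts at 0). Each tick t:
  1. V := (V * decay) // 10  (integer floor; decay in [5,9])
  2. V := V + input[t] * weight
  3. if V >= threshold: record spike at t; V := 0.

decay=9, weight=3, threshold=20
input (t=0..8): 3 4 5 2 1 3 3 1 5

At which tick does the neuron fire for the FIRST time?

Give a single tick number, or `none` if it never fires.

Answer: 1

Derivation:
t=0: input=3 -> V=9
t=1: input=4 -> V=0 FIRE
t=2: input=5 -> V=15
t=3: input=2 -> V=19
t=4: input=1 -> V=0 FIRE
t=5: input=3 -> V=9
t=6: input=3 -> V=17
t=7: input=1 -> V=18
t=8: input=5 -> V=0 FIRE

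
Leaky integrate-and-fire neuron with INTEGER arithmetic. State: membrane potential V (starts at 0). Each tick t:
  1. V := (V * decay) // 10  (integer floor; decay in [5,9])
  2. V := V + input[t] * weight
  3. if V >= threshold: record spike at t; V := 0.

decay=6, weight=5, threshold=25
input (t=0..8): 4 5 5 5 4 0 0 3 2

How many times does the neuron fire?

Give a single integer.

Answer: 3

Derivation:
t=0: input=4 -> V=20
t=1: input=5 -> V=0 FIRE
t=2: input=5 -> V=0 FIRE
t=3: input=5 -> V=0 FIRE
t=4: input=4 -> V=20
t=5: input=0 -> V=12
t=6: input=0 -> V=7
t=7: input=3 -> V=19
t=8: input=2 -> V=21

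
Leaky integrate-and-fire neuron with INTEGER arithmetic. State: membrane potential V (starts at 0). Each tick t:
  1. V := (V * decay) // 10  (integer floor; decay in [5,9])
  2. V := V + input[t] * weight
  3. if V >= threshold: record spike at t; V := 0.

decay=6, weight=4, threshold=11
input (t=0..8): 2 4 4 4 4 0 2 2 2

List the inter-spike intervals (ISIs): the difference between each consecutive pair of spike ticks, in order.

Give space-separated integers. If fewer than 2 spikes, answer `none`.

Answer: 1 1 1 3

Derivation:
t=0: input=2 -> V=8
t=1: input=4 -> V=0 FIRE
t=2: input=4 -> V=0 FIRE
t=3: input=4 -> V=0 FIRE
t=4: input=4 -> V=0 FIRE
t=5: input=0 -> V=0
t=6: input=2 -> V=8
t=7: input=2 -> V=0 FIRE
t=8: input=2 -> V=8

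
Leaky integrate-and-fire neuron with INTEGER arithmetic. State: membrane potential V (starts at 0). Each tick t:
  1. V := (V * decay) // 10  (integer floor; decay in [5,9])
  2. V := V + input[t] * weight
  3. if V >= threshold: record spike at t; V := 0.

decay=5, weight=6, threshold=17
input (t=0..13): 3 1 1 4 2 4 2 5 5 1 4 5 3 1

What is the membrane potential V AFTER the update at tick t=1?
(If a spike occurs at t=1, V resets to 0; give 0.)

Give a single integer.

t=0: input=3 -> V=0 FIRE
t=1: input=1 -> V=6
t=2: input=1 -> V=9
t=3: input=4 -> V=0 FIRE
t=4: input=2 -> V=12
t=5: input=4 -> V=0 FIRE
t=6: input=2 -> V=12
t=7: input=5 -> V=0 FIRE
t=8: input=5 -> V=0 FIRE
t=9: input=1 -> V=6
t=10: input=4 -> V=0 FIRE
t=11: input=5 -> V=0 FIRE
t=12: input=3 -> V=0 FIRE
t=13: input=1 -> V=6

Answer: 6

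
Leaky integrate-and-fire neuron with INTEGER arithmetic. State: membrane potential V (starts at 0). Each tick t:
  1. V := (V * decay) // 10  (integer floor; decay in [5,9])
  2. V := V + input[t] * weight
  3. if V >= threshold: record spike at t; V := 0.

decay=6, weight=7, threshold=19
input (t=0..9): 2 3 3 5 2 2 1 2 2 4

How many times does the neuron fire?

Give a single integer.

Answer: 6

Derivation:
t=0: input=2 -> V=14
t=1: input=3 -> V=0 FIRE
t=2: input=3 -> V=0 FIRE
t=3: input=5 -> V=0 FIRE
t=4: input=2 -> V=14
t=5: input=2 -> V=0 FIRE
t=6: input=1 -> V=7
t=7: input=2 -> V=18
t=8: input=2 -> V=0 FIRE
t=9: input=4 -> V=0 FIRE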